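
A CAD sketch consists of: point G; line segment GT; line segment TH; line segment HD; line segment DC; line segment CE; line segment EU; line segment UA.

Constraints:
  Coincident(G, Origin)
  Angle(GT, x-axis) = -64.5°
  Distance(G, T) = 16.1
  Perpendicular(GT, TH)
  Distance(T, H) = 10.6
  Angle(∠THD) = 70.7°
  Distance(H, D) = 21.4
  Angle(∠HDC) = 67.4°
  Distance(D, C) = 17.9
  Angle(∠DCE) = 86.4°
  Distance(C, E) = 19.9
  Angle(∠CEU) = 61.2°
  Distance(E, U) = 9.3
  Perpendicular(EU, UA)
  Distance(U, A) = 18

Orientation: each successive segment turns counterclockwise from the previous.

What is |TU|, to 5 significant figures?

7.6390

G is at the origin; GT runs at -64.5° with length 16.1, so T = (6.9312, -14.532). GT is perpendicular to TH, so TH runs at 25.500°; with |TH| = 10.6, H = (16.499, -9.9682). ∠THD = 70.7° gives HD at 134.80° from the x-axis; with |HD| = 21.4, D = (1.4195, 5.2166). ∠HDC = 67.4° gives DC at -112.60° from the x-axis; with |DC| = 17.9, C = (-5.4594, -11.309). ∠DCE = 86.4° gives CE at -19.000° from the x-axis; with |CE| = 19.9, E = (13.356, -17.788). ∠CEU = 61.2° gives EU at 99.800° from the x-axis; with |EU| = 9.3, U = (11.773, -8.6234). Then |TU| = |U − T| = 7.6390.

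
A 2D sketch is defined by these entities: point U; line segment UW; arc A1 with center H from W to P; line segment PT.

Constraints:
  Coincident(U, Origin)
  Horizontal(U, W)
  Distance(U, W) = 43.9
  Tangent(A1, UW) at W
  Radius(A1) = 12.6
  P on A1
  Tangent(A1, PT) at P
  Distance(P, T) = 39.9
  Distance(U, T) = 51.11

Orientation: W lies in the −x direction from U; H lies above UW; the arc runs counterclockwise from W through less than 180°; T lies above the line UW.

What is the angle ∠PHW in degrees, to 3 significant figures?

72.8°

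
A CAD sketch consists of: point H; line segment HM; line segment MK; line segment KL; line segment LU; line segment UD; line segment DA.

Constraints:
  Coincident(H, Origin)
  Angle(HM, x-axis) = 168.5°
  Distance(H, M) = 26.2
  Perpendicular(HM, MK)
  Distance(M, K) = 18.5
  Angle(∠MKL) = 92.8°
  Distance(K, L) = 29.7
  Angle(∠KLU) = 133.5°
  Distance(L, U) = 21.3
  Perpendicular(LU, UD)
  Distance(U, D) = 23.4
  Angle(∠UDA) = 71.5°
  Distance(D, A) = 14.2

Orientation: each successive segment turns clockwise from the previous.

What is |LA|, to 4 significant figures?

20.45

The perpendicularity gives UD at right angles to LU, so UD runs at -145.2°; with |UD| = 23.4, D = (0.3139, -11.99). ∠UDA = 71.5° gives DA at 106.3° from the x-axis; with |DA| = 14.2, A = (-3.672, 1.644). Then |LA| = |A − L| = 20.45.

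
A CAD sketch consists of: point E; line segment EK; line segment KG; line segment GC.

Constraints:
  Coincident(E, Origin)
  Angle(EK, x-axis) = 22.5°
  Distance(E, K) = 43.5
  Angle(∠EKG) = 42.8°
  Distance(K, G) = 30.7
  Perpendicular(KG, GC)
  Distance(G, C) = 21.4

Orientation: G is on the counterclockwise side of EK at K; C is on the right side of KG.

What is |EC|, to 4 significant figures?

50.97

∠EKG = 42.8°, so KG runs at 22.5° + (180° − 42.8°) = 159.7° from the x-axis; with |KG| = 30.7, G = K + 30.7·(cos 159.7°, sin 159.7°) = (11.40, 27.30). KG ⟂ GC; with |GC| = 21.4 on the right of KG, C = G + 21.4·(0.3469, 0.9379) = (18.82, 47.37). Then |EC| = |C − E| = 50.97.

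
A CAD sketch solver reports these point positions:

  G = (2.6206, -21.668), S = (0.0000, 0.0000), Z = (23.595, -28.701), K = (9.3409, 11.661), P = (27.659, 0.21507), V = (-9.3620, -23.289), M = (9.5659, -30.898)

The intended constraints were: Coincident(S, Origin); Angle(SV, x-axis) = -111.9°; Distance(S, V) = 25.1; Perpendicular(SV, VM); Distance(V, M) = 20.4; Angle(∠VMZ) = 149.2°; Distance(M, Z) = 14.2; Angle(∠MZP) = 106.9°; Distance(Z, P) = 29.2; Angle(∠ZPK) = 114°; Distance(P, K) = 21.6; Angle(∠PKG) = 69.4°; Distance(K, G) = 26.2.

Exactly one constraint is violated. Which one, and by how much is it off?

Distance(K, G) = 26.2 — off by 7.80.

S = (0.00, 0.00) ✓; SV at -111.9° ✓; |SV| = 25.10 ✓; ∠(SV, VM) = 90.00° ✓; |VM| = 20.40 ✓; ∠VMZ = 149.2° ✓; |MZ| = 14.20 ✓; ∠MZP = 106.9° ✓; |ZP| = 29.20 ✓; ∠ZPK = 114.0° ✓; |PK| = 21.60 ✓; ∠PKG = 69.40° ✓; |KG| = 34.00 ✗.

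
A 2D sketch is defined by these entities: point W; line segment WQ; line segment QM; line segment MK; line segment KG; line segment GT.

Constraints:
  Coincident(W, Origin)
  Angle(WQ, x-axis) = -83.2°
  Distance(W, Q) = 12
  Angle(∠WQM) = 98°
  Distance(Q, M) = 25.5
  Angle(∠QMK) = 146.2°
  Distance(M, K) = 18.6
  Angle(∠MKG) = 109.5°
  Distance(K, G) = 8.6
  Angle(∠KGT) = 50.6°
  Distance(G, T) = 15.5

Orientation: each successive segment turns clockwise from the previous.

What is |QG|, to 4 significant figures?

43.09

∠QMK = 146.2° gives MK at 161.0° from the x-axis; with |MK| = 18.6, K = (-40.82, -12.37). ∠MKG = 109.5° gives KG at 90.50° from the x-axis; with |KG| = 8.6, G = (-40.89, -3.774). Then |QG| = |G − Q| = 43.09.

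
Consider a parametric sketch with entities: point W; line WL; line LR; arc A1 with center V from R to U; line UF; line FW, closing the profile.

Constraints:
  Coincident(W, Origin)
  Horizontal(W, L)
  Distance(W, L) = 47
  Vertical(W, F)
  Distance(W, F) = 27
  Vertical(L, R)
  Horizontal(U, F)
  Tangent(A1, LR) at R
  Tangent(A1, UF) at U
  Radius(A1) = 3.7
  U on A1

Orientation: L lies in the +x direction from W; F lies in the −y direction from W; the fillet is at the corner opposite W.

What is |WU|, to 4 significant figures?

51.03

W is at the origin; W and L share the same y with |WL| = 47.0 and L on the +x side, so L = (47.00, 0.000). WF is vertical with |WF| = 27.0 and F on the −y side, so F = (0.000, -27.00). The virtual corner opposite W is at (47.00, -27.00). A1 meets LR tangentially, so VR is at right angles to LR and since A1 is tangent to UF there, VU ⟂ UF, with radius 3.7, so the center V sits 3.7 in from both sides at V = (43.30, -23.30). That places the tangent points at R = (47.00, -23.30) on LR and U = (43.30, -27.00) on UF. Then |WU| = |U − W| = 51.03.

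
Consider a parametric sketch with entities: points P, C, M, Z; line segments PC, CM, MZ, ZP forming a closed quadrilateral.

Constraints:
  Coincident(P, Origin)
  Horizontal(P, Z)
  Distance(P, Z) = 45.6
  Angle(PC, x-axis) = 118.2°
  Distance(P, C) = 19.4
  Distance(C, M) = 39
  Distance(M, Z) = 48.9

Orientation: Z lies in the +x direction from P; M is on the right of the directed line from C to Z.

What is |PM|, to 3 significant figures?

20.5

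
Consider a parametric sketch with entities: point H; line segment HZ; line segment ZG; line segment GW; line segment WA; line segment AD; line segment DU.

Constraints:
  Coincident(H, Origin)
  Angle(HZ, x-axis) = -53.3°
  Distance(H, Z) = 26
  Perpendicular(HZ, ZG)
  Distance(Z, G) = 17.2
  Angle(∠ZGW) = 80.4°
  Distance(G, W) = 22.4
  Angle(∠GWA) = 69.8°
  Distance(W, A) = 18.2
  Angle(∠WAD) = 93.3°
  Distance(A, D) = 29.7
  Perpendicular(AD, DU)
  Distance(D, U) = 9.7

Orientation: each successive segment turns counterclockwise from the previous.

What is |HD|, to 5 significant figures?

41.019

∠GWA = 69.8° gives WA at -113.50° from the x-axis; with |WA| = 18.2, A = (5.8771, -11.782). ∠WAD = 93.3° gives AD at -26.800° from the x-axis; with |AD| = 29.7, D = (32.387, -25.173). Then |HD| = |D − H| = 41.019.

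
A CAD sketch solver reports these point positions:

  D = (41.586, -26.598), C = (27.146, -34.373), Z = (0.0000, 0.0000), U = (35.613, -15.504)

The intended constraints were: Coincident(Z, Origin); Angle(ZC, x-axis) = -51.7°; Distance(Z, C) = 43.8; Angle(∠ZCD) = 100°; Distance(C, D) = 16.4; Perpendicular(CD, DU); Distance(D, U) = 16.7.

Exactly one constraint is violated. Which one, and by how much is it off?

Distance(D, U) = 16.7 — off by 4.10.

Z = (0.00, 0.00) ✓; ZC at -51.70° ✓; |ZC| = 43.80 ✓; ∠ZCD = 100.0° ✓; |CD| = 16.40 ✓; ∠(CD, DU) = 90.00° ✓; |DU| = 12.60 ✗.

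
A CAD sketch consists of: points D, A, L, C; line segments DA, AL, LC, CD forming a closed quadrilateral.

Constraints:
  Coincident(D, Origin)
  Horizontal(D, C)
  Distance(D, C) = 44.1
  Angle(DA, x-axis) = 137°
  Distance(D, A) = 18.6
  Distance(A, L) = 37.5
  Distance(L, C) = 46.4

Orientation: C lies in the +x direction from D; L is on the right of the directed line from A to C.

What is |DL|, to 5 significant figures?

21.239

Checks: |AL| = 37.50 ✓; |LC| = 46.40 ✓.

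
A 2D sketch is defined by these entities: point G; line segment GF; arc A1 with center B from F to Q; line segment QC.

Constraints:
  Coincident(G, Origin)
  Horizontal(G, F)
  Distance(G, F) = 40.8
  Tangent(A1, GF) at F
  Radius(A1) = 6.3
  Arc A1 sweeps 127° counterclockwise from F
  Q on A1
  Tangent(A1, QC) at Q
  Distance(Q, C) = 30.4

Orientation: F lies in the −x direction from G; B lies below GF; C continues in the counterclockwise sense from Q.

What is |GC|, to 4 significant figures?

44.04

G is at the origin; GF is horizontal with |GF| = 40.8 and F on the −x side, so F = (-40.80, 0.000). The tangent condition forces BF to be normal to GF, so B = F + (0, -6.3) = (-40.80, -6.300). On A1, F sits at bearing 90° from B; a 127° counterclockwise sweep puts Q at bearing 217°, so Q = B + 6.3·(cos 217°, sin 217°) = (-45.83, -10.09). A1 meets QC tangentially, so BQ is at right angles to QC, so QC runs along (−sin 217°, cos 217°); with |QC| = 30.4, C = (-27.54, -34.37). Then |GC| = |C − G| = 44.04.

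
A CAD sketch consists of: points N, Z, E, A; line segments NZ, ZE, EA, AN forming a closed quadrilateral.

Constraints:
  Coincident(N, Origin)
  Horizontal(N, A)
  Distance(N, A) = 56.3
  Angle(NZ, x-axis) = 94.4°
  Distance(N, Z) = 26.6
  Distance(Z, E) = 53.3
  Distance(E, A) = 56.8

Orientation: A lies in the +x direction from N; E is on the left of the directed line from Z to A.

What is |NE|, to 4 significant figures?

69.90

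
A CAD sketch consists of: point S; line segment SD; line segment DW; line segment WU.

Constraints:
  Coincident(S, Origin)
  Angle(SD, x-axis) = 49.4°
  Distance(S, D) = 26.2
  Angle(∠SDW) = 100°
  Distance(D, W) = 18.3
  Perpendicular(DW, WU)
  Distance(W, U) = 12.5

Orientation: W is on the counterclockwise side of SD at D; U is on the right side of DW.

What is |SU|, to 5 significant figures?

44.600

S is at the origin; SD runs at 49.4° with length 26.2, so D = 26.2·(cos 49.4°, sin 49.4°) = (17.050, 19.893). ∠SDW = 100.0°, so DW runs at 49.4° + (180° − 100.0°) = 129.40° from the x-axis; with |DW| = 18.3, W = D + 18.3·(cos 129.40°, sin 129.40°) = (5.4347, 34.034). DW is perpendicular to WU; with |WU| = 12.5 on the right of DW, U = W + 12.5·(0.77273, 0.63473) = (15.094, 41.968). Then |SU| = |U − S| = 44.600.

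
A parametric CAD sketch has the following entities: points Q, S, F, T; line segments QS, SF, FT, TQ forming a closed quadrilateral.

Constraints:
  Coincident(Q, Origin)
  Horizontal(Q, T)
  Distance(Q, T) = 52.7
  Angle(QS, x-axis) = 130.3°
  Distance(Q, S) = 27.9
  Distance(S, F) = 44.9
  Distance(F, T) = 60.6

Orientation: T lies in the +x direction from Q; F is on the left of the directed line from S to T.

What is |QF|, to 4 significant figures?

52.03

Q is at the origin; Q and T share the same y with |QT| = 52.7 and T in +x, so T = (52.7, 0). QS runs at 130.3° with |QS| = 27.9, so S = (-18.05, 21.28). F is determined by |SF| = 44.9 and |FT| = 60.6 together: it lies at the intersection of circle(S, 44.9) and circle(T, 60.6). With |ST| = 73.88, the foot of the radical line on ST is 25.73 from S and the perpendicular offset is √(44.9² − 25.73²) = 36.80. Taking the left-of-ST solution: F = (17.19, 49.11).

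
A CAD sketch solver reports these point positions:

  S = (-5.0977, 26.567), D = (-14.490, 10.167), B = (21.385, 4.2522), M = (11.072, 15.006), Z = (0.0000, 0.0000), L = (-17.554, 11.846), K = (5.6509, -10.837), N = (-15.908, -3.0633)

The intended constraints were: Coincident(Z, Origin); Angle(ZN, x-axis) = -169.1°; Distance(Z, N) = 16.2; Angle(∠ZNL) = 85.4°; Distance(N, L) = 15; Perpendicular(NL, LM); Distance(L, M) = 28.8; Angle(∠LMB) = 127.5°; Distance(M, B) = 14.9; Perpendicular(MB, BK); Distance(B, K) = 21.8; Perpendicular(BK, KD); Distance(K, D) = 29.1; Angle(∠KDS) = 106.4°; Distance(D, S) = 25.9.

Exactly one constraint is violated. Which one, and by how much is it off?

Distance(D, S) = 25.9 — off by 7.00.

Z = (0.00, 0.00) ✓; ZN at -169.1° ✓; |ZN| = 16.20 ✓; ∠ZNL = 85.40° ✓; |NL| = 15.00 ✓; ∠(NL, LM) = 90.00° ✓; |LM| = 28.80 ✓; ∠LMB = 127.5° ✓; |MB| = 14.90 ✓; ∠(MB, BK) = 90.00° ✓; |BK| = 21.80 ✓; ∠(BK, KD) = 90.00° ✓; |KD| = 29.10 ✓; ∠KDS = 106.4° ✓; |DS| = 18.90 ✗.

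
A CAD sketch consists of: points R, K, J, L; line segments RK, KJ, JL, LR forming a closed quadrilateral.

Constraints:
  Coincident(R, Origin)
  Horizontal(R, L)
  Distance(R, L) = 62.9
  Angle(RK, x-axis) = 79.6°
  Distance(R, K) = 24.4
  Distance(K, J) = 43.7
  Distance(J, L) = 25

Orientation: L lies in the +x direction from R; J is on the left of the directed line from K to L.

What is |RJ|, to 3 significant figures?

51.9

Checks: |KJ| = 43.70 ✓; |JL| = 25.00 ✓.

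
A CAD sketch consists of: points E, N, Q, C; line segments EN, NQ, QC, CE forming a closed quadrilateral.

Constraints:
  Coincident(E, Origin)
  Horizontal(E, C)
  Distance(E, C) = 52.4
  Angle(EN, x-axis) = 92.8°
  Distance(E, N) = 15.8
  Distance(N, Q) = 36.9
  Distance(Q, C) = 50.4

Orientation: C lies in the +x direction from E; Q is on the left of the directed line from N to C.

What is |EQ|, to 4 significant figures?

49.06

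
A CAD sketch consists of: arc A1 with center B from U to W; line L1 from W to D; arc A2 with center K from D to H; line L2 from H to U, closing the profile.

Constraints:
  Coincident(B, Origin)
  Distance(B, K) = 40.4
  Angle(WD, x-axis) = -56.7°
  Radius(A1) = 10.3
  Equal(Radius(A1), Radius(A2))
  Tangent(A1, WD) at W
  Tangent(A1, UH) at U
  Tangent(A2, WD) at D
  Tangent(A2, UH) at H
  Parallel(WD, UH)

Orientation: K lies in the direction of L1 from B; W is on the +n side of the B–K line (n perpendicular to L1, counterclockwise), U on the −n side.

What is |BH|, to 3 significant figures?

41.7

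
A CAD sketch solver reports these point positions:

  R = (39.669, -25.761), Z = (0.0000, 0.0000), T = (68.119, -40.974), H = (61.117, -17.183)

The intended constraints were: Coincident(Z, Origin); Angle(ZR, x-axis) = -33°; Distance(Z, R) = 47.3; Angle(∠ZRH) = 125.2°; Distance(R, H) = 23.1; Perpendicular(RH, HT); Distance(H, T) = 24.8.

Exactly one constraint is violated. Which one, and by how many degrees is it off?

Perpendicular(RH, HT) — off by 5.40°.

Z = (0.00, 0.00) ✓; ZR at -33.00° ✓; |ZR| = 47.30 ✓; ∠ZRH = 125.2° ✓; |RH| = 23.10 ✓; ∠(RH, HT) = 95.40° ✗; |HT| = 24.80 ✓.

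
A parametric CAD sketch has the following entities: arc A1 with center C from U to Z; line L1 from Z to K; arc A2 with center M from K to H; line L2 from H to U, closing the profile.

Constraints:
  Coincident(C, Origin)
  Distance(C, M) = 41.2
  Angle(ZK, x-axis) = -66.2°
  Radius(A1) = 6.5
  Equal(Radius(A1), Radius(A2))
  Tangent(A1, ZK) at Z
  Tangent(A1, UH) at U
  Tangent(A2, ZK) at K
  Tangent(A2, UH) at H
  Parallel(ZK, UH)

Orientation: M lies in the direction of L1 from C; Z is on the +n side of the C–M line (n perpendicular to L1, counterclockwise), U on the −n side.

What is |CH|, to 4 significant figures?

41.71

The slot axis is L1's direction at -66.2°, so u = (cos -66.2°, sin -66.2°) = (0.4035, -0.9150) and n = (−sin -66.2°, cos -66.2°) = (0.9150, 0.4035). C is at the origin and M lies 41.2 along u from C, so M = 41.2·u = (16.63, -37.70). Tangency of A1 to both parallel lines with radius 6.5 puts Z and U at C ± 6.5·n: Z = (5.947, 2.623), U = (-5.947, -2.623). Equal radii place K and H the same way about M: K = M + 6.5·n = (22.57, -35.07), H = M − 6.5·n = (10.68, -40.32). Then |CH| = |H − C| = 41.71.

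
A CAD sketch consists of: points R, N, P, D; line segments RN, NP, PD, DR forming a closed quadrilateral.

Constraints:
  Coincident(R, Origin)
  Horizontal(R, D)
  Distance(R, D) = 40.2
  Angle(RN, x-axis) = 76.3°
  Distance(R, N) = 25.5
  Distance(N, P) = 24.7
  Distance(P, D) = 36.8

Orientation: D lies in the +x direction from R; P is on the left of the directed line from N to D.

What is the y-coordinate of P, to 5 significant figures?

34.912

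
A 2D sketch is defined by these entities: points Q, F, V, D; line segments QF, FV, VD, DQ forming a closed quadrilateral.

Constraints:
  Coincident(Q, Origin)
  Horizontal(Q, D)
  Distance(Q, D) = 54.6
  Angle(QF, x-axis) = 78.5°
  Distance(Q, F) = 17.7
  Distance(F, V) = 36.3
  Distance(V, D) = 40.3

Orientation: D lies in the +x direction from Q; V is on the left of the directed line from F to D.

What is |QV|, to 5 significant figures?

49.754

Q is at the origin; Q and D share the same y with |QD| = 54.6 and D in +x, so D = (54.6, 0). QF runs at 78.5° with |QF| = 17.7, so F = (3.5288, 17.345). V is determined by |FV| = 36.3 and |VD| = 40.3 together: it lies at the intersection of circle(F, 36.3) and circle(D, 40.3). With |FD| = 53.936, the foot of the radical line on FD is 24.128 from F and the perpendicular offset is √(36.3² − 24.128²) = 27.121. Taking the left-of-FD solution: V = (35.096, 35.266).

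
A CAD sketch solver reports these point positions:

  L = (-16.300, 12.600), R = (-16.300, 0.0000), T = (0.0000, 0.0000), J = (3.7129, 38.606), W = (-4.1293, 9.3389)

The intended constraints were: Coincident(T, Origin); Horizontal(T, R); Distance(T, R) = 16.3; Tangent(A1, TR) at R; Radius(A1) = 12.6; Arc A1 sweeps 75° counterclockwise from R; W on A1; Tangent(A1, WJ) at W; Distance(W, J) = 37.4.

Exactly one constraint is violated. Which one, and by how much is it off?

Distance(W, J) = 37.4 — off by 7.10.

T = (0.00, 0.00) ✓; T.y = 0.00, R.y = 0.00 ✓; |TR| = 16.30 ✓; ∠(LR, RT) = 90.00° ✓; |LR| = 12.60 ✓; bearing(L→W) − bearing(L→R) = 75.00° ✓; |LW| = 12.60 ✓; ∠(LW, WJ) = 90.00° ✓; |WJ| = 30.30 ✗.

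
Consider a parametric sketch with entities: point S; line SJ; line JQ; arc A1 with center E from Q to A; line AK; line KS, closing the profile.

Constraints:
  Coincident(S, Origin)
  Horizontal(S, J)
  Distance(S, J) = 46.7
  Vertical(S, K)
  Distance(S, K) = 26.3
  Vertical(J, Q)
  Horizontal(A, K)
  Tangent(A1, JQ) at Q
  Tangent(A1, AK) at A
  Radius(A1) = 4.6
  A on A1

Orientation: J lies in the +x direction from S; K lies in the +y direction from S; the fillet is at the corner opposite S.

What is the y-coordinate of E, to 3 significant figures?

21.7

S is at the origin; SJ is horizontal with |SJ| = 46.7 and J on the +x side, so J = (46.7, 0.00). S and K share the same x with |SK| = 26.3 and K on the +y side, so K = (0.00, 26.3). The virtual corner opposite S is at (46.7, 26.3). The tangent condition forces EQ to be normal to JQ and A1 meets AK tangentially, so EA is at right angles to AK, with radius 4.6, so the center E sits 4.6 in from both sides at E = (42.1, 21.7). So E.y = 21.7.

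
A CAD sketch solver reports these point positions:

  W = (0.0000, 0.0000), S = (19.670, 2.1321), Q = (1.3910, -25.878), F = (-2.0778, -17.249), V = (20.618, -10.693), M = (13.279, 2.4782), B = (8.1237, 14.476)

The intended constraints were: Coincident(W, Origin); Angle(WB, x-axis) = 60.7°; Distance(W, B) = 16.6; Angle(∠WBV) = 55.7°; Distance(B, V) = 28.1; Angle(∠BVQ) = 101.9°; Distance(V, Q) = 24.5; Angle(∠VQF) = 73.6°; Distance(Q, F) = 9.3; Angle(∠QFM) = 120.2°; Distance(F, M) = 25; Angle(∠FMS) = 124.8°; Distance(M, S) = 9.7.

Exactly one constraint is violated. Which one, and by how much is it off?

Distance(M, S) = 9.7 — off by 3.30.

W = (0.00, 0.00) ✓; WB at 60.70° ✓; |WB| = 16.60 ✓; ∠WBV = 55.70° ✓; |BV| = 28.10 ✓; ∠BVQ = 101.9° ✓; |VQ| = 24.50 ✓; ∠VQF = 73.60° ✓; |QF| = 9.300 ✓; ∠QFM = 120.2° ✓; |FM| = 25.00 ✓; ∠FMS = 124.8° ✓; |MS| = 6.400 ✗.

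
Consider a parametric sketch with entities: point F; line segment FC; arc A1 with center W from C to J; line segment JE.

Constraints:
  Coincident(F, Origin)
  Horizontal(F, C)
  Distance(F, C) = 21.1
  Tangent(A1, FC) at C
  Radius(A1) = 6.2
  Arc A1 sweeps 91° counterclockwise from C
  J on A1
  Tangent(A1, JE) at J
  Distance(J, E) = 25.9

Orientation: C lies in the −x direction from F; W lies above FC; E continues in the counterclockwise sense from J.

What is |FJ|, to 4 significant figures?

16.18

F is at the origin; FC is horizontal with |FC| = 21.1 and C on the −x side, so C = (-21.10, 0.000). Tangency of A1 to FC means the radius WC is perpendicular to FC, so W = C + (0, 6.2) = (-21.10, 6.200). On A1, C sits at bearing -90° from W; a 91° counterclockwise sweep puts J at bearing 1°, so J = W + 6.2·(cos 1°, sin 1°) = (-14.90, 6.308). Then |FJ| = |J − F| = 16.18.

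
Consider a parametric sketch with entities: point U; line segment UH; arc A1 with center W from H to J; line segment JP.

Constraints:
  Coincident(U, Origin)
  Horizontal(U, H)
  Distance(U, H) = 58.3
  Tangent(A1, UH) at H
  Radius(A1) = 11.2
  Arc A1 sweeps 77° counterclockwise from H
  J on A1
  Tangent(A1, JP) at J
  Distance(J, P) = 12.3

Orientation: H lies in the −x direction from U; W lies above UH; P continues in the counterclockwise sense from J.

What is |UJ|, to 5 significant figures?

48.176

U is at the origin; UH is horizontal with |UH| = 58.3 and H on the −x side, so H = (-58.300, 0.0000). A1 meets UH tangentially, so WH is at right angles to UH, so W = H + (0, 11.2) = (-58.300, 11.200). On A1, H sits at bearing -90° from W; a 77° counterclockwise sweep puts J at bearing -13°, so J = W + 11.2·(cos -13°, sin -13°) = (-47.387, 8.6805). Then |UJ| = |J − U| = 48.176.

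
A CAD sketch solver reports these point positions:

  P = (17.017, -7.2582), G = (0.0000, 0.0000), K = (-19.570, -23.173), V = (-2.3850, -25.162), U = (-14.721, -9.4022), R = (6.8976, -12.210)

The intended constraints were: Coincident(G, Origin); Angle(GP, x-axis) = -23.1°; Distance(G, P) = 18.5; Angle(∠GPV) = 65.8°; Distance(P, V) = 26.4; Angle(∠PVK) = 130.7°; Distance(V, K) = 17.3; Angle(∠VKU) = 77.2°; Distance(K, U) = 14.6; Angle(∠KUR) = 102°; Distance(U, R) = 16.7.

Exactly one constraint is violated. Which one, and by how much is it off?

Distance(U, R) = 16.7 — off by 5.10.

G = (0.00, 0.00) ✓; GP at -23.10° ✓; |GP| = 18.50 ✓; ∠GPV = 65.80° ✓; |PV| = 26.40 ✓; ∠PVK = 130.7° ✓; |VK| = 17.30 ✓; ∠VKU = 77.20° ✓; |KU| = 14.60 ✓; ∠KUR = 102.0° ✓; |UR| = 21.80 ✗.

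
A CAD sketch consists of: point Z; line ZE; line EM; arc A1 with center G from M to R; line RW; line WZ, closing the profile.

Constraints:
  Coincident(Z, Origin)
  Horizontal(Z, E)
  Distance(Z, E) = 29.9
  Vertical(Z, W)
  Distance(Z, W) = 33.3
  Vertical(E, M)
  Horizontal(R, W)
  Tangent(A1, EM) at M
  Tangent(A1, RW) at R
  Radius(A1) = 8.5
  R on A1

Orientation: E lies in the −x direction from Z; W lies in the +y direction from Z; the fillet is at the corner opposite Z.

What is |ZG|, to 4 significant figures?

32.76

ZW is vertical with |ZW| = 33.3 and W on the +y side, so W = (0.000, 33.30). The virtual corner opposite Z is at (-29.90, 33.30). The tangent condition forces GM to be normal to EM and A1 meets RW tangentially, so GR is at right angles to RW, with radius 8.5, so the center G sits 8.5 in from both sides at G = (-21.40, 24.80). Then |ZG| = |G − Z| = 32.76.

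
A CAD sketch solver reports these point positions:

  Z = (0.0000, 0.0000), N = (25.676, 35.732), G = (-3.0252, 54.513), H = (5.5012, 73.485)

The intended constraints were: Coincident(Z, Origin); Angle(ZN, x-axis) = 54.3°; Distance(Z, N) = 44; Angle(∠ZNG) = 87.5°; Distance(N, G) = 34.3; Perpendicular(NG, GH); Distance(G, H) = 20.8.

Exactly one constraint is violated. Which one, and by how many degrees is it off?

Perpendicular(NG, GH) — off by 9.00°.

Z = (0.00, 0.00) ✓; ZN at 54.30° ✓; |ZN| = 44.00 ✓; ∠ZNG = 87.50° ✓; |NG| = 34.30 ✓; ∠(NG, GH) = 81.00° ✗; |GH| = 20.80 ✓.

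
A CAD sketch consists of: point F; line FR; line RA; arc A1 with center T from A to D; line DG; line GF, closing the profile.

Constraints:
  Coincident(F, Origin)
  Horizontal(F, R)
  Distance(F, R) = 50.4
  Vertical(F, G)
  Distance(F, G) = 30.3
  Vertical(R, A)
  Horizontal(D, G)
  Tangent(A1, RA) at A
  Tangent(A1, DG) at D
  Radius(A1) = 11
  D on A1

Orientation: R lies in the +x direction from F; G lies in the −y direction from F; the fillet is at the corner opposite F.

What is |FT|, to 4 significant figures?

43.87

FG is vertical with |FG| = 30.3 and G on the −y side, so G = (0.000, -30.30). The virtual corner opposite F is at (50.40, -30.30). The tangent condition forces TA to be normal to RA and since A1 is tangent to DG there, TD ⟂ DG, with radius 11.0, so the center T sits 11.0 in from both sides at T = (39.40, -19.30). Then |FT| = |T − F| = 43.87.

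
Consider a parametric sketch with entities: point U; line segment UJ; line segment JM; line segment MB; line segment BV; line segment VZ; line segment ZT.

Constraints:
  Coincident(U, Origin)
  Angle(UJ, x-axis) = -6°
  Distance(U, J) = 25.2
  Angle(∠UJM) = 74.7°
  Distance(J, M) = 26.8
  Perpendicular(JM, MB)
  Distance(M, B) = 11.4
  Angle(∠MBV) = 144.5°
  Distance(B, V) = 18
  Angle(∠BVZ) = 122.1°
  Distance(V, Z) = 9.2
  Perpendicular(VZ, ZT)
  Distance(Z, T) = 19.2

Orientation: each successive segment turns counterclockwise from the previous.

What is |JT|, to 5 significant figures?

10.448

U is at the origin; UJ runs at -6.0° with length 25.2, so J = (25.062, -2.6341). ∠UJM = 74.7° gives JM at 99.300° from the x-axis; with |JM| = 26.8, M = (20.731, 23.814). JM is perpendicular to MB, so MB runs at -170.70°; with |MB| = 11.4, B = (9.4808, 21.971). ∠MBV = 144.5° gives BV at -135.20° from the x-axis; with |BV| = 18.0, V = (-3.2915, 9.2879). ∠BVZ = 122.1° gives VZ at -77.300° from the x-axis; with |VZ| = 9.2, Z = (-1.2689, 0.31300). The perpendicularity gives ZT at right angles to VZ, so ZT runs at 12.700°; with |ZT| = 19.2, T = (17.461, 4.5340). Then |JT| = |T − J| = 10.448.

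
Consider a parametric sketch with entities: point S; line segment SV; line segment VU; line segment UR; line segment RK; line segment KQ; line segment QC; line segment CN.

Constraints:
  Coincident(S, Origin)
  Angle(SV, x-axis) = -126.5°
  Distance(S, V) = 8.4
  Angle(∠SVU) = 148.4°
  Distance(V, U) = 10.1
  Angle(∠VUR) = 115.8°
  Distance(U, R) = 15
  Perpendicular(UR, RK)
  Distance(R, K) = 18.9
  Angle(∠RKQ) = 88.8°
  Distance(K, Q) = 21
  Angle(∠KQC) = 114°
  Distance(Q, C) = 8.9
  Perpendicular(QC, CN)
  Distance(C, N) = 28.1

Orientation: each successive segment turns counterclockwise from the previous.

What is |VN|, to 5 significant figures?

23.013

∠KQC = 114.0° gives QC at -143.50° from the x-axis; with |QC| = 8.9, C = (-8.7440, -3.1754). QC ⟂ CN, so CN runs at -53.500°; with |CN| = 28.1, N = (7.9705, -25.764). Then |VN| = |N − V| = 23.013.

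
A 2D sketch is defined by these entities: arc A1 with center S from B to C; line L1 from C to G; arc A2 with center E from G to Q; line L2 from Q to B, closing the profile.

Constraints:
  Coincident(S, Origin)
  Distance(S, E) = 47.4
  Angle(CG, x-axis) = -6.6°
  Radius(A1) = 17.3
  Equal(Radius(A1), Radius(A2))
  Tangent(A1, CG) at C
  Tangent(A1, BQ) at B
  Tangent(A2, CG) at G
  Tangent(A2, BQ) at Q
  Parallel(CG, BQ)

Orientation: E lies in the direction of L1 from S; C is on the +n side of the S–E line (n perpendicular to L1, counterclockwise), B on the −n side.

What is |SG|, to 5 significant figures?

50.458

The slot axis is L1's direction at -6.6°, so u = (cos -6.6°, sin -6.6°) = (0.99337, -0.11494) and n = (−sin -6.6°, cos -6.6°) = (0.11494, 0.99337). S is at the origin and E lies 47.4 along u from S, so E = 47.4·u = (47.086, -5.4480). Tangency of A1 to both parallel lines with radius 17.3 puts C and B at S ± 17.3·n: C = (1.9884, 17.185), B = (-1.9884, -17.185). Equal radii place G and Q the same way about E: G = E + 17.3·n = (49.074, 11.737), Q = E − 17.3·n = (45.097, -22.633). Then |SG| = |G − S| = 50.458.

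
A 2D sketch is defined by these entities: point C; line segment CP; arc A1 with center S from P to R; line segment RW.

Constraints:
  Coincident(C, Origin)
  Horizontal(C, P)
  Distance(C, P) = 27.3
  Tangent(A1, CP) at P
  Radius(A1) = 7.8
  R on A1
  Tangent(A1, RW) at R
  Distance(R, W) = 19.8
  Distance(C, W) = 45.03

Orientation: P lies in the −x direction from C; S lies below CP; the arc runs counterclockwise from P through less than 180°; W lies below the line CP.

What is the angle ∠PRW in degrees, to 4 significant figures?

136.0°

C is at the origin; CP is horizontal with |CP| = 27.3 and P on the −x side, so P = (-27.30, 0.000). Tangency of A1 to CP means the radius SP is perpendicular to CP, so S = P + (0, -7.8) = (-27.30, -7.800). Since SR ⟂ RW (tangency), |SW| = √(7.8² + 19.8²) = 21.28 regardless of where R sits on A1. So W lies on both circle(C, 45.03) and circle(S, 21.28); the below-CP intersection is W = (-35.80, -27.31). R is the foot of the tangent from W: R = (-35.09, -7.520).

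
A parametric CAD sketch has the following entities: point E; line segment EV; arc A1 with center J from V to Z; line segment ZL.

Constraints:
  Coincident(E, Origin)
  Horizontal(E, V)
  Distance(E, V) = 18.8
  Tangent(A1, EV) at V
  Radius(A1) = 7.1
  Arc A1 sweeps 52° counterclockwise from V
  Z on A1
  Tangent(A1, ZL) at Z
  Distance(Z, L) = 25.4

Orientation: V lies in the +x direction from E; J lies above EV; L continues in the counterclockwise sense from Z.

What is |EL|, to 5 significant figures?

46.043

On A1, V sits at bearing -90° from J; a 52° counterclockwise sweep puts Z at bearing -38°, so Z = J + 7.1·(cos -38°, sin -38°) = (24.395, 2.7288). Since A1 is tangent to ZL there, JZ ⟂ ZL, so ZL runs along (−sin -38°, cos -38°); with |ZL| = 25.4, L = (40.033, 22.744). Then |EL| = |L − E| = 46.043.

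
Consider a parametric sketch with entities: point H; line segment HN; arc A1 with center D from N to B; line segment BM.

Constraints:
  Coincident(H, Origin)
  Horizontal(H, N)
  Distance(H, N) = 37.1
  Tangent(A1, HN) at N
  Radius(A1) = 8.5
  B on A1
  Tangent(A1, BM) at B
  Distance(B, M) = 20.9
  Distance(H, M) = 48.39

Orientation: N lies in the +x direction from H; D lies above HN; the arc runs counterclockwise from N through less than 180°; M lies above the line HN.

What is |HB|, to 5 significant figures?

46.471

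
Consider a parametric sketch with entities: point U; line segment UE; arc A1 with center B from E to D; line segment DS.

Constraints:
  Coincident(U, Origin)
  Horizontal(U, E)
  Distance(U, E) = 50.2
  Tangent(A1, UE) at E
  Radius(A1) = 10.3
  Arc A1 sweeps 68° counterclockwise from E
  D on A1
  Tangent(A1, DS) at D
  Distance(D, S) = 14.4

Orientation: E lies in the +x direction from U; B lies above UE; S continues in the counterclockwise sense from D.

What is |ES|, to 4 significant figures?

24.80

On A1, E sits at bearing -90° from B; a 68° counterclockwise sweep puts D at bearing -22°, so D = B + 10.3·(cos -22°, sin -22°) = (59.75, 6.442). Tangency of A1 to DS means the radius BD is perpendicular to DS, so DS runs along (−sin -22°, cos -22°); with |DS| = 14.4, S = (65.14, 19.79). Then |ES| = |S − E| = 24.80.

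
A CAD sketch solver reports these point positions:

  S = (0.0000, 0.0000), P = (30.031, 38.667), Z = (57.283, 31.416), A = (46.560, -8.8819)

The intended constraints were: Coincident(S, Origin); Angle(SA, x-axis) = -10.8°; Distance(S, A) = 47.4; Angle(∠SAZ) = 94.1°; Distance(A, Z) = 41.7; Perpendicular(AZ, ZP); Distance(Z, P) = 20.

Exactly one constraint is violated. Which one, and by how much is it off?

Distance(Z, P) = 20 — off by 8.20.

S = (0.00, 0.00) ✓; SA at -10.80° ✓; |SA| = 47.40 ✓; ∠SAZ = 94.10° ✓; |AZ| = 41.70 ✓; ∠(AZ, ZP) = 90.00° ✓; |ZP| = 28.20 ✗.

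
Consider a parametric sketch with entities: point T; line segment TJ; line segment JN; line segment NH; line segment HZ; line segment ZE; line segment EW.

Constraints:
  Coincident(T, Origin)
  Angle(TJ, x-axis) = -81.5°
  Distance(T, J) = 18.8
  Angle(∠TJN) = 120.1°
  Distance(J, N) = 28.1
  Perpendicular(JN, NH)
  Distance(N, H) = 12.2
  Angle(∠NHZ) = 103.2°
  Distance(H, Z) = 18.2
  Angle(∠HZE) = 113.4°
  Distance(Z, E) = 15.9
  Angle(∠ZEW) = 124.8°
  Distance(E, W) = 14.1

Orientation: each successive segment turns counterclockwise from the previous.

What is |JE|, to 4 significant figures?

3.702

T is at the origin; TJ runs at -81.5° with length 18.8, so J = (2.779, -18.59). ∠TJN = 120.1° gives JN at -21.60° from the x-axis; with |JN| = 28.1, N = (28.91, -28.94). The perpendicularity gives NH at right angles to JN, so NH runs at 68.40°; with |NH| = 12.2, H = (33.40, -17.59). ∠NHZ = 103.2° gives HZ at 145.2° from the x-axis; with |HZ| = 18.2, Z = (18.45, -7.208). ∠HZE = 113.4° gives ZE at -148.2° from the x-axis; with |ZE| = 15.9, E = (4.938, -15.59). Then |JE| = |E − J| = 3.702.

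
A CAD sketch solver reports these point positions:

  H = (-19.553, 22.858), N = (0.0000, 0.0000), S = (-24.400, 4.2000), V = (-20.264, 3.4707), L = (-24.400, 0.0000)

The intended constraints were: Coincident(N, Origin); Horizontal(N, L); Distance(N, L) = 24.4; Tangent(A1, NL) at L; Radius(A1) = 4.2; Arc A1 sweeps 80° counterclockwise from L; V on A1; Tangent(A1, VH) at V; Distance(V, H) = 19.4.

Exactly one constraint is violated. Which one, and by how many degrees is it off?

Tangent(A1, VH) at V — off by 7.90°.

N = (0.00, 0.00) ✓; N.y = 0.00, L.y = 0.00 ✓; |NL| = 24.40 ✓; ∠(SL, LN) = 90.00° ✓; |SL| = 4.200 ✓; bearing(S→V) − bearing(S→L) = 80.00° ✓; |SV| = 4.200 ✓; ∠(SV, VH) = 82.10° ✗; |VH| = 19.40 ✓.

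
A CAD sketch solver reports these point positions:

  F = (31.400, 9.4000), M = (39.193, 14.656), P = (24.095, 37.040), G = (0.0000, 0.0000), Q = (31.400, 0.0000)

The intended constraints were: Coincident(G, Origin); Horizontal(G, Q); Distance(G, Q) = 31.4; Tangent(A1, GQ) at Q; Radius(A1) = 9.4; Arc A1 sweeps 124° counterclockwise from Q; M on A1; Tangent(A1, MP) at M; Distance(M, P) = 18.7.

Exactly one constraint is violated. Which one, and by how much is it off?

Distance(M, P) = 18.7 — off by 8.30.

G = (0.00, 0.00) ✓; G.y = 0.00, Q.y = 0.00 ✓; |GQ| = 31.40 ✓; ∠(FQ, QG) = 90.00° ✓; |FQ| = 9.400 ✓; bearing(F→M) − bearing(F→Q) = 124.0° ✓; |FM| = 9.400 ✓; ∠(FM, MP) = 90.00° ✓; |MP| = 27.00 ✗.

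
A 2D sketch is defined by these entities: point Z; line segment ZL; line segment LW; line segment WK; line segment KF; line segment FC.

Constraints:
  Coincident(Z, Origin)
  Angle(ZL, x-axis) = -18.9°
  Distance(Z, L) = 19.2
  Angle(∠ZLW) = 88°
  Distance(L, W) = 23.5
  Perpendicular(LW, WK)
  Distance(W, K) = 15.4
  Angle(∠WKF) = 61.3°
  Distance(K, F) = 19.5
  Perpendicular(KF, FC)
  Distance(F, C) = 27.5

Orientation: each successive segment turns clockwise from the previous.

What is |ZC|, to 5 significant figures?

41.806

Z is at the origin; ZL runs at -18.9° with length 19.2, so L = (18.165, -6.2192). ∠ZLW = 88.0° gives LW at -110.90° from the x-axis; with |LW| = 23.5, W = (9.7815, -28.173). The perpendicularity gives WK at right angles to LW, so WK runs at 159.10°; with |WK| = 15.4, K = (-4.6053, -22.679). ∠WKF = 61.3° gives KF at 40.400° from the x-axis; with |KF| = 19.5, F = (10.245, -10.041). KF ⟂ FC, so FC runs at -49.600°; with |FC| = 27.5, C = (28.068, -30.983). Then |ZC| = |C − Z| = 41.806.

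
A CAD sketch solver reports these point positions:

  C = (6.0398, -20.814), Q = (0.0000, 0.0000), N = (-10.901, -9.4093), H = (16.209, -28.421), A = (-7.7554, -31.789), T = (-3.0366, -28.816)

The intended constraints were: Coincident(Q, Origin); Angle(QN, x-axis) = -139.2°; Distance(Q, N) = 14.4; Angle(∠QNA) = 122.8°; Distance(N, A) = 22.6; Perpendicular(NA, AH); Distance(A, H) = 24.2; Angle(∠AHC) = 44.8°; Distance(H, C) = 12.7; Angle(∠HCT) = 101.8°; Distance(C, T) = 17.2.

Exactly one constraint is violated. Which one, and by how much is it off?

Distance(C, T) = 17.2 — off by 5.10.

Q = (0.00, 0.00) ✓; QN at -139.2° ✓; |QN| = 14.40 ✓; ∠QNA = 122.8° ✓; |NA| = 22.60 ✓; ∠(NA, AH) = 90.00° ✓; |AH| = 24.20 ✓; ∠AHC = 44.80° ✓; |HC| = 12.70 ✓; ∠HCT = 101.8° ✓; |CT| = 12.10 ✗.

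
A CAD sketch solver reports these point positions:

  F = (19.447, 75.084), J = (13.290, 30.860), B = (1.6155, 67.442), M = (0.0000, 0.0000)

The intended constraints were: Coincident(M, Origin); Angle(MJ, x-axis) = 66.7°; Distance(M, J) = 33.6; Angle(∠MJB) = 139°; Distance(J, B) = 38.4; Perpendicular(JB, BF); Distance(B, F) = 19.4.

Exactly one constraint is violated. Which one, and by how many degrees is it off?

Perpendicular(JB, BF) — off by 5.50°.

M = (0.00, 0.00) ✓; MJ at 66.70° ✓; |MJ| = 33.60 ✓; ∠MJB = 139.0° ✓; |JB| = 38.40 ✓; ∠(JB, BF) = 84.50° ✗; |BF| = 19.40 ✓.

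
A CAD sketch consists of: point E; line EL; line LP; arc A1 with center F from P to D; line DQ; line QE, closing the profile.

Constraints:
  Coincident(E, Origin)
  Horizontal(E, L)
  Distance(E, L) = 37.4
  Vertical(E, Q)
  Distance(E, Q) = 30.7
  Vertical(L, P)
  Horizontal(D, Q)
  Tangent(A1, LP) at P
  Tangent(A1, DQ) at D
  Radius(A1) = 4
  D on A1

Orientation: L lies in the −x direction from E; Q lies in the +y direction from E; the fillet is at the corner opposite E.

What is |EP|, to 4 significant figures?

45.95

The virtual corner opposite E is at (-37.40, 30.70). Since A1 is tangent to LP there, FP ⟂ LP and A1 meets DQ tangentially, so FD is at right angles to DQ, with radius 4.0, so the center F sits 4.0 in from both sides at F = (-33.40, 26.70). That places the tangent points at P = (-37.40, 26.70) on LP and D = (-33.40, 30.70) on DQ. Then |EP| = |P − E| = 45.95.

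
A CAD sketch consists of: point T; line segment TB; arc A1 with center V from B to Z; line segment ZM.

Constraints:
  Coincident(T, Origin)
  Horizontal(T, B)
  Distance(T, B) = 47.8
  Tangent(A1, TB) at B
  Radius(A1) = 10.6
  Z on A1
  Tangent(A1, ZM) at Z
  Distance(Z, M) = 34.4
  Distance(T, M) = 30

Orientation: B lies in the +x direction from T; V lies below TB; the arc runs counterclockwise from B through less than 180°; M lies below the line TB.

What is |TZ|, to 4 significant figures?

40.77

T is at the origin; T and B share the same y with |TB| = 47.8 and B on the +x side, so B = (47.80, 0.000). Since A1 is tangent to TB there, VB ⟂ TB, so V = B + (0, -10.6) = (47.80, -10.60). Since VZ ⟂ ZM (tangency), |VM| = √(10.6² + 34.4²) = 36.00 regardless of where Z sits on A1. So M lies on both circle(T, 30.0) and circle(V, 36.00); the below-TB intersection is M = (15.20, -25.86). Z is the foot of the tangent from M: Z = (40.68, -2.750).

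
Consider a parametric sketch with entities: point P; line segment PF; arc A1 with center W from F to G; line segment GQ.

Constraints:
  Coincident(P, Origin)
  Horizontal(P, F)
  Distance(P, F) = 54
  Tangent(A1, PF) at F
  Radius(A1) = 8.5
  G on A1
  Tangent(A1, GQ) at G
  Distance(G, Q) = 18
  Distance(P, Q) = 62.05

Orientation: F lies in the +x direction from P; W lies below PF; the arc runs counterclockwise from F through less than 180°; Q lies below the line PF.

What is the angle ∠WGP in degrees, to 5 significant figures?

136.19°

Checks: |WG| = 8.500 ✓; ∠(WG, GQ) = 90.00° ✓; |GQ| = 18.00 ✓; |PQ| = 62.05 ✓.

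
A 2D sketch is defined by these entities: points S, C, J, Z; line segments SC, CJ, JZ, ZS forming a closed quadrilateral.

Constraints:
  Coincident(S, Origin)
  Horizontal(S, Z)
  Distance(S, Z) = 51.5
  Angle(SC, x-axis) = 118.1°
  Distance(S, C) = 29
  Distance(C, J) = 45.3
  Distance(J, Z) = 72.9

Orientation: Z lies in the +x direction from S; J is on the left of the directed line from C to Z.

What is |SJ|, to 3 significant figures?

63.4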